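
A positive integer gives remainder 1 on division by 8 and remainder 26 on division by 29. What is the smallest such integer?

x ≡ 1 (mod 8) gives x ∈ {1, 9, 17, 25, 33, 41, 49, 57, …}.
The first of these with x mod 29 = 26 is 113.

113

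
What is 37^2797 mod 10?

The units digit of 37^n cycles with period 4: 7, 9, 3, 1, …
2797 leaves remainder 1 on division by 4, so 37^2797 ends in 7.

7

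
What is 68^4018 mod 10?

Powers of 8 mod 10 repeat with period 4: 8, 4, 2, 6.
4018 mod 4 = 2, so the last digit matches 8^2 = 4.

4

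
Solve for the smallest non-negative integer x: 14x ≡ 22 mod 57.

26

14⁻¹ ≡ 53 (mod 57) because 14·53 = 742 = 13·57 + 1.
So x ≡ 53·22 = 1166 ≡ 26 (mod 57).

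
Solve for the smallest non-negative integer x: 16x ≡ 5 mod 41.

8

The inverse of 16 mod 41 is 18 (since 16·18 = 288 ≡ 1).
Multiplying both sides by 18: x ≡ 18·5 = 90 ≡ 8 (mod 41).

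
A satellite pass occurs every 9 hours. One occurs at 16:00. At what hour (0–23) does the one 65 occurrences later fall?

1

65·9 = 585.
585 = 24·24 + 9, so 585 mod 24 = 9.
(16 + 9) mod 24 = 1.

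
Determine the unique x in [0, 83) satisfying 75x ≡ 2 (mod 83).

75⁻¹ ≡ 31 (mod 83) because 75·31 = 2325 = 28·83 + 1.
So x ≡ 31·2 = 62 ≡ 62 (mod 83).

62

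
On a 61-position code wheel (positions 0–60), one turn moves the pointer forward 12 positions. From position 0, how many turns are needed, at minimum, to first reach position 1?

61 = 5·12 + 1
12 = 12·1 + 0
Back-substituting gives 12·56 ≡ 1 (mod 61).

56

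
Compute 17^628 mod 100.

Successive squares of 17 mod 100: 17^1≡17, 17^2≡89, 17^4≡21, 17^8≡41, 17^16≡81, 17^32≡61, 17^64≡21, 17^128≡41, 17^256≡81, 17^512≡61.
Since 628 = 4 + 16 + 32 + 64 + 512 in binary, 17^628 ≡ 21·81·61·21·61 ≡ 41 (mod 100).

41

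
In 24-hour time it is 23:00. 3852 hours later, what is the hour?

3852 − 160·24 = 12, so 3852 ≡ 12 (mod 24).
(23 + 12) mod 24 = 11.

11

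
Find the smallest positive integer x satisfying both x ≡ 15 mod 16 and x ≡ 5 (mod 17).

175

x ≡ 15 (mod 16) gives x ∈ {15, 31, 47, 63, 79, 95, 111, 127, …}.
The first of these with x mod 17 = 5 is 175.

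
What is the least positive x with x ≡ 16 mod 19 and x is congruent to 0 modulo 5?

35

x ≡ 0 (mod 5) gives x ∈ {0, 5, 10, 15, 20, 25, 30, 35}.
The first of these with x mod 19 = 16 is 35.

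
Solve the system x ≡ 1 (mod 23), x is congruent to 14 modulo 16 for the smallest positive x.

254

x ≡ 14 (mod 16) gives x ∈ {14, 30, 46, 62, 78, 94, 110, 126, …}.
The first of these with x mod 23 = 1 is 254.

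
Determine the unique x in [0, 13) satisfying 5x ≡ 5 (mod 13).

5⁻¹ ≡ 8 (mod 13) because 5·8 = 40 = 3·13 + 1.
Multiplying both sides by 8: x ≡ 8·5 = 40 ≡ 1 (mod 13).

1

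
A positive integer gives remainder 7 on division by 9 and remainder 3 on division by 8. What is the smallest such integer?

43

Since 8·8 ≡ 1 (mod 9), take x = 3 + 8·((7−3)·8 mod 9) = 3 + 8·5 = 43.
Check: 43 mod 9 = 7, 43 mod 8 = 3.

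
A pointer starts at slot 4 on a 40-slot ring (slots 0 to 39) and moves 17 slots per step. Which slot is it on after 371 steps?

31

371·17 = 6307.
6307 = 157·40 + 27, so 6307 mod 40 = 27.
(4 + 27) mod 40 = 31.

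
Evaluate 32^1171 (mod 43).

Square-and-reduce mod 43: 32^1≡32, 32^2≡35, 32^4≡21, 32^8≡11, 32^16≡35, 32^32≡21, 32^64≡11, 32^128≡35, 32^256≡21, 32^512≡11, 32^1024≡35.
Since 1171 = 1 + 2 + 16 + 128 + 1024 in binary, 32^1171 ≡ 32·35·35·35·35 ≡ 8 (mod 43).

8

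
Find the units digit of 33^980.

1

Powers of 3 mod 10 repeat with period 4: 3, 9, 7, 1.
980 mod 4 = 0, so the last digit matches 3^4 = 1.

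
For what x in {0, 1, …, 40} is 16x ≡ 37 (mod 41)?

10

16⁻¹ ≡ 18 (mod 41) because 16·18 = 288 = 7·41 + 1.
Multiplying both sides by 18: x ≡ 18·37 = 666 ≡ 10 (mod 41).
Check: 16·10 = 160 = 3·41 + 37.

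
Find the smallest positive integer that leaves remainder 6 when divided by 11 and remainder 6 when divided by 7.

x ≡ 6 (mod 7) gives x ∈ {6}.
The first of these with x mod 11 = 6 is 6.

6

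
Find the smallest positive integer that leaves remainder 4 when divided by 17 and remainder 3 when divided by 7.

38

Since 7·5 ≡ 1 (mod 17), take x = 3 + 7·((4−3)·5 mod 17) = 3 + 7·5 = 38.
Check: 38 mod 17 = 4, 38 mod 7 = 3.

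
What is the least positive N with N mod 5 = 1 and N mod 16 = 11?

Since 16·1 ≡ 1 (mod 5), take x = 11 + 16·((1−11)·1 mod 5) = 11 + 16·0 = 11.
Check: 11 mod 5 = 1, 11 mod 16 = 11.

11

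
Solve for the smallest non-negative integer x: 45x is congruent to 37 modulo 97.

31

45⁻¹ ≡ 69 (mod 97) because 45·69 = 3105 = 32·97 + 1.
So x ≡ 69·37 = 2553 ≡ 31 (mod 97).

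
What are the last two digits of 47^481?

47

By repeated squaring mod 100: 47^1≡47, 47^2≡9, 47^4≡81, 47^8≡61, 47^16≡21, 47^32≡41, 47^64≡81, 47^128≡61, 47^256≡21.
481 = 1 + 32 + 64 + 128 + 256, so 47^481 ≡ 47·41·81·61·21 ≡ 47 (mod 100).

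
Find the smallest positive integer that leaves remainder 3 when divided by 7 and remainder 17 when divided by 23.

17

x ≡ 3 (mod 7) gives x ∈ {3, 10, 17}.
The first of these with x mod 23 = 17 is 17.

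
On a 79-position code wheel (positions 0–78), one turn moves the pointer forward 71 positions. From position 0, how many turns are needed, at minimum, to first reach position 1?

69

71·69 = 4899 = 62·79 + 1, so 71⁻¹ ≡ 69 (mod 79).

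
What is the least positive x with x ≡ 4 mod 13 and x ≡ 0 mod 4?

4

x ≡ 0 (mod 4) gives x ∈ {0, 4}.
The first of these with x mod 13 = 4 is 4.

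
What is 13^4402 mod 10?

9

Powers of 3 mod 10 repeat with period 4: 3, 9, 7, 1.
4402 mod 4 = 2, so the last digit matches 3^2 = 9.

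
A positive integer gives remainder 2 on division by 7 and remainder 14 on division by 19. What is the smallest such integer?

Since 19·3 ≡ 1 (mod 7), take x = 14 + 19·((2−14)·3 mod 7) = 14 + 19·6 = 128.
Check: 128 mod 7 = 2, 128 mod 19 = 14.

128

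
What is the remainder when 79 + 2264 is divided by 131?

116

2264 = 17·131 + 37, so 2264 mod 131 = 37.
(79 + 37) mod 131 = 116.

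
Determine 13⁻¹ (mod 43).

13·10 = 130 = 3·43 + 1, so 13⁻¹ ≡ 10 (mod 43).

10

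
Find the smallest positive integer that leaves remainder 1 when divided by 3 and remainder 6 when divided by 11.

x ≡ 1 (mod 3) gives x ∈ {1, 4, 7, 10, 13, 16, 19, 22, …}.
The first of these with x mod 11 = 6 is 28.

28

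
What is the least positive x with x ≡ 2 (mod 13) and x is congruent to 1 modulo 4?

41

x ≡ 1 (mod 4) gives x ∈ {1, 5, 9, 13, 17, 21, 25, 29, …}.
The first of these with x mod 13 = 2 is 41.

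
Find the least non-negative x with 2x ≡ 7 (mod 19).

The inverse of 2 mod 19 is 10 (since 2·10 = 20 ≡ 1).
So x ≡ 10·7 = 70 ≡ 13 (mod 19).

13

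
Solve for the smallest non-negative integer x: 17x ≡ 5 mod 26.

11

The inverse of 17 mod 26 is 23 (since 17·23 = 391 ≡ 1).
So x ≡ 23·5 = 115 ≡ 11 (mod 26).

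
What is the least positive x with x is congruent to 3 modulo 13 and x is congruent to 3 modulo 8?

3

x ≡ 3 (mod 8) gives x ∈ {3}.
The first of these with x mod 13 = 3 is 3.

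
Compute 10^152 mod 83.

12

By repeated squaring mod 83: 10^1≡10, 10^2≡17, 10^4≡40, 10^8≡23, 10^16≡31, 10^32≡48, 10^64≡63, 10^128≡68.
152 = 8 + 16 + 128, so 10^152 ≡ 23·31·68 ≡ 12 (mod 83).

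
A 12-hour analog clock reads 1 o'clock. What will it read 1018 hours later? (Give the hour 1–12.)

Dividing 1018 by 12 gives quotient 84 and remainder 10.
1 + 10 → 11 on a 12-hour dial.

11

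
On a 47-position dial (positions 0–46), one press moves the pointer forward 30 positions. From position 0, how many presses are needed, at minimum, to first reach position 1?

47 = 1·30 + 17
30 = 1·17 + 13
17 = 1·13 + 4
13 = 3·4 + 1
4 = 4·1 + 0
Back-substituting gives 30·11 ≡ 1 (mod 47).

11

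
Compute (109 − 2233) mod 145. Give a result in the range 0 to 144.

51

2233 mod 145 = 58 (since 15·145 = 2175).
(109 − 58) mod 145 = 51.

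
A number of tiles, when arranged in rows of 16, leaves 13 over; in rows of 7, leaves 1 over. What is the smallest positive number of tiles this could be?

29

x ≡ 1 (mod 7) gives x ∈ {1, 8, 15, 22, 29}.
The first of these with x mod 16 = 13 is 29.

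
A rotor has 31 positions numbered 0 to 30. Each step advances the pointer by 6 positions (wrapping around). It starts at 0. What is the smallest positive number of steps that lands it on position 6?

6⁻¹ ≡ 26 (mod 31) because 6·26 = 156 = 5·31 + 1.
Multiplying both sides by 26: x ≡ 26·6 = 156 ≡ 1 (mod 31).
Check: 6·1 = 6 = 0·31 + 6.

1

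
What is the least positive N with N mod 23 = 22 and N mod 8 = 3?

x ≡ 3 (mod 8) gives x ∈ {3, 11, 19, 27, 35, 43, 51, 59, …}.
The first of these with x mod 23 = 22 is 91.

91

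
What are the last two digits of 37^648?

21

By repeated squaring mod 100: 37^1≡37, 37^2≡69, 37^4≡61, 37^8≡21, 37^16≡41, 37^32≡81, 37^64≡61, 37^128≡21, 37^256≡41, 37^512≡81.
Since 648 = 8 + 128 + 512 in binary, 37^648 ≡ 21·21·81 ≡ 21 (mod 100).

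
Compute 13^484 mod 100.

61

Successive squares of 13 mod 100: 13^1≡13, 13^2≡69, 13^4≡61, 13^8≡21, 13^16≡41, 13^32≡81, 13^64≡61, 13^128≡21, 13^256≡41.
484 = 4 + 32 + 64 + 128 + 256, so 13^484 ≡ 61·81·61·21·41 ≡ 61 (mod 100).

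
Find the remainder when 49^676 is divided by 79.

Square-and-reduce mod 79: 49^1≡49, 49^2≡31, 49^4≡13, 49^8≡11, 49^16≡42, 49^32≡26, 49^64≡44, 49^128≡40, 49^256≡20, 49^512≡5.
676 = 4 + 32 + 128 + 512, so 49^676 ≡ 13·26·40·5 ≡ 55 (mod 79).

55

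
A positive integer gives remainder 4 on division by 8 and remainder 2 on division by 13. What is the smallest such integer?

28

x ≡ 4 (mod 8) gives x ∈ {4, 12, 20, 28}.
The first of these with x mod 13 = 2 is 28.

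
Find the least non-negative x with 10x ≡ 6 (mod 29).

The inverse of 10 mod 29 is 3 (since 10·3 = 30 ≡ 1).
Multiplying both sides by 3: x ≡ 3·6 = 18 ≡ 18 (mod 29).
Check: 10·18 = 180 = 6·29 + 6.

18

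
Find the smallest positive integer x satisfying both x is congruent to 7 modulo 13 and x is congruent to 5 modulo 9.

59

x ≡ 5 (mod 9) gives x ∈ {5, 14, 23, 32, 41, 50, 59}.
The first of these with x mod 13 = 7 is 59.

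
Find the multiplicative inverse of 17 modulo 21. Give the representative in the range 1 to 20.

17·5 = 85 = 4·21 + 1, so 17⁻¹ ≡ 5 (mod 21).

5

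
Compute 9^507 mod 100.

Successive squares of 9 mod 100: 9^1≡9, 9^2≡81, 9^4≡61, 9^8≡21, 9^16≡41, 9^32≡81, 9^64≡61, 9^128≡21, 9^256≡41.
Since 507 = 1 + 2 + 8 + 16 + 32 + 64 + 128 + 256 in binary, 9^507 ≡ 9·81·21·41·81·61·21·41 ≡ 69 (mod 100).

69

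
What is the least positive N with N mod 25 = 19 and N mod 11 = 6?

x ≡ 6 (mod 11) gives x ∈ {6, 17, 28, 39, 50, 61, 72, 83, …}.
The first of these with x mod 25 = 19 is 94.

94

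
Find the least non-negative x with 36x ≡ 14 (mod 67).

36⁻¹ ≡ 54 (mod 67) because 36·54 = 1944 = 29·67 + 1.
So x ≡ 54·14 = 756 ≡ 19 (mod 67).
Check: 36·19 = 684 = 10·67 + 14.

19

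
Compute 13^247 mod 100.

17

Successive squares of 13 mod 100: 13^1≡13, 13^2≡69, 13^4≡61, 13^8≡21, 13^16≡41, 13^32≡81, 13^64≡61, 13^128≡21.
Since 247 = 1 + 2 + 4 + 16 + 32 + 64 + 128 in binary, 13^247 ≡ 13·69·61·41·81·61·21 ≡ 17 (mod 100).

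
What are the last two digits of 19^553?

59

Square-and-reduce mod 100: 19^1≡19, 19^2≡61, 19^4≡21, 19^8≡41, 19^16≡81, 19^32≡61, 19^64≡21, 19^128≡41, 19^256≡81, 19^512≡61.
553 = 1 + 8 + 32 + 512, so 19^553 ≡ 19·41·61·61 ≡ 59 (mod 100).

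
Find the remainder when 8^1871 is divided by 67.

Square-and-reduce mod 67: 8^1≡8, 8^2≡64, 8^4≡9, 8^8≡14, 8^16≡62, 8^32≡25, 8^64≡22, 8^128≡15, 8^256≡24, 8^512≡40, 8^1024≡59.
Since 1871 = 1 + 2 + 4 + 8 + 64 + 256 + 512 + 1024 in binary, 8^1871 ≡ 8·64·9·14·22·24·40·59 ≡ 8 (mod 67).

8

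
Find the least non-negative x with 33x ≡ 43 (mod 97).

33⁻¹ ≡ 50 (mod 97) because 33·50 = 1650 = 17·97 + 1.
Multiplying both sides by 50: x ≡ 50·43 = 2150 ≡ 16 (mod 97).

16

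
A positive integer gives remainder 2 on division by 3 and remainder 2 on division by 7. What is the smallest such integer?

2

Since 7·1 ≡ 1 (mod 3), take x = 2 + 7·((2−2)·1 mod 3) = 2 + 7·0 = 2.
Check: 2 mod 3 = 2, 2 mod 7 = 2.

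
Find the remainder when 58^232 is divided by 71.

Successive squares of 58 mod 71: 58^1≡58, 58^2≡27, 58^4≡19, 58^8≡6, 58^16≡36, 58^32≡18, 58^64≡40, 58^128≡38.
232 = 8 + 32 + 64 + 128, so 58^232 ≡ 6·18·40·38 ≡ 8 (mod 71).

8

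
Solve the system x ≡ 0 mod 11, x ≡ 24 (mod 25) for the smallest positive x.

x ≡ 0 (mod 11) gives x ∈ {0, 11, 22, 33, 44, 55, 66, 77, …}.
The first of these with x mod 25 = 24 is 99.

99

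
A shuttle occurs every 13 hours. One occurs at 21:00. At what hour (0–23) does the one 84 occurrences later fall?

84·13 = 1092.
Dividing 1092 by 24 gives quotient 45 and remainder 12.
(21 + 12) mod 24 = 9.

9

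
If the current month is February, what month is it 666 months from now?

August

666 = 55·12 + 6, so 666 mod 12 = 6.
February + 6 months → August.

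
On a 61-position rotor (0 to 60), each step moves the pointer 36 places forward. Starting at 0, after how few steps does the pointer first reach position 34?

36⁻¹ ≡ 39 (mod 61) because 36·39 = 1404 = 23·61 + 1.
Multiplying both sides by 39: x ≡ 39·34 = 1326 ≡ 45 (mod 61).

45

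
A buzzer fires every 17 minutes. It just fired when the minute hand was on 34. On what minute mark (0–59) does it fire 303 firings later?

25

303·17 = 5151.
5151 = 85·60 + 51, so 5151 mod 60 = 51.
(34 + 51) mod 60 = 25.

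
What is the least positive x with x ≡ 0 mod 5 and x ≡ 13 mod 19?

x ≡ 0 (mod 5) gives x ∈ {0, 5, 10, 15, 20, 25, 30, 35, …}.
The first of these with x mod 19 = 13 is 70.

70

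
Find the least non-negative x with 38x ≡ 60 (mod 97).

The inverse of 38 mod 97 is 23 (since 38·23 = 874 ≡ 1).
So x ≡ 23·60 = 1380 ≡ 22 (mod 97).
Check: 38·22 = 836 = 8·97 + 60.

22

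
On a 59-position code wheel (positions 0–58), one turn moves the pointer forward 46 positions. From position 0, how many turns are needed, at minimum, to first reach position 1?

46·9 = 414 = 7·59 + 1, so 46⁻¹ ≡ 9 (mod 59).

9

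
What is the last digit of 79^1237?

Powers of 9 mod 10 repeat with period 2: 9, 1.
1237 leaves remainder 1 on division by 2, so 79^1237 ends in 9.

9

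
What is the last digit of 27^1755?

Last digits of 7^n: 7, 9, 3, 1 (period 4).
1755 leaves remainder 3 on division by 4, so 27^1755 ends in 3.

3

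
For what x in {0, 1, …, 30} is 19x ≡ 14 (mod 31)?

19⁻¹ ≡ 18 (mod 31) because 19·18 = 342 = 11·31 + 1.
Multiplying both sides by 18: x ≡ 18·14 = 252 ≡ 4 (mod 31).

4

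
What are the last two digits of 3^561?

03

Successive squares of 3 mod 100: 3^1≡3, 3^2≡9, 3^4≡81, 3^8≡61, 3^16≡21, 3^32≡41, 3^64≡81, 3^128≡61, 3^256≡21, 3^512≡41.
Since 561 = 1 + 16 + 32 + 512 in binary, 3^561 ≡ 3·21·41·41 ≡ 3 (mod 100).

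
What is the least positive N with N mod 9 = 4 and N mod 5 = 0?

40

x ≡ 0 (mod 5) gives x ∈ {0, 5, 10, 15, 20, 25, 30, 35, …}.
The first of these with x mod 9 = 4 is 40.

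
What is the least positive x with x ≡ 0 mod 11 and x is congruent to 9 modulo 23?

55

x ≡ 0 (mod 11) gives x ∈ {0, 11, 22, 33, 44, 55}.
The first of these with x mod 23 = 9 is 55.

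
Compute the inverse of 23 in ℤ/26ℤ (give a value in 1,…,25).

23·17 = 391 = 15·26 + 1, so 23⁻¹ ≡ 17 (mod 26).

17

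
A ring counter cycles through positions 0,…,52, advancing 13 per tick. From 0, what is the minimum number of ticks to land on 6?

The inverse of 13 mod 53 is 49 (since 13·49 = 637 ≡ 1).
Multiplying both sides by 49: x ≡ 49·6 = 294 ≡ 29 (mod 53).

29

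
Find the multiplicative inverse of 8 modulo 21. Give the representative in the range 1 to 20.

8

8·8 = 64 = 3·21 + 1, so 8⁻¹ ≡ 8 (mod 21).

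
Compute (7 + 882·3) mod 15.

13

882·3 = 2646.
2646 = 176·15 + 6, so 2646 mod 15 = 6.
(7 + 6) mod 15 = 13.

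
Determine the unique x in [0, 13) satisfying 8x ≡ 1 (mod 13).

5

8⁻¹ ≡ 5 (mod 13) because 8·5 = 40 = 3·13 + 1.
Multiplying both sides by 5: x ≡ 5·1 = 5 ≡ 5 (mod 13).
Check: 8·5 = 40 = 3·13 + 1.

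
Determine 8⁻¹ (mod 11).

8·7 = 56 = 5·11 + 1, so 8⁻¹ ≡ 7 (mod 11).

7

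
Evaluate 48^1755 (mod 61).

Square-and-reduce mod 61: 48^1≡48, 48^2≡47, 48^4≡13, 48^8≡47, 48^16≡13, 48^32≡47, 48^64≡13, 48^128≡47, 48^256≡13, 48^512≡47, 48^1024≡13.
Since 1755 = 1 + 2 + 8 + 16 + 64 + 128 + 512 + 1024 in binary, 48^1755 ≡ 48·47·47·13·13·47·47·13 ≡ 60 (mod 61).

60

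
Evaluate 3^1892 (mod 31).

Successive squares of 3 mod 31: 3^1≡3, 3^2≡9, 3^4≡19, 3^8≡20, 3^16≡28, 3^32≡9, 3^64≡19, 3^128≡20, 3^256≡28, 3^512≡9, 3^1024≡19.
1892 = 4 + 32 + 64 + 256 + 512 + 1024, so 3^1892 ≡ 19·9·19·28·9·19 ≡ 9 (mod 31).

9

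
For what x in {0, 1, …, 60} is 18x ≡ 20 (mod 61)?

The inverse of 18 mod 61 is 17 (since 18·17 = 306 ≡ 1).
Multiplying both sides by 17: x ≡ 17·20 = 340 ≡ 35 (mod 61).

35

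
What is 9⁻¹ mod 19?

19 = 2·9 + 1
9 = 9·1 + 0
Back-substituting gives 9·17 ≡ 1 (mod 19).

17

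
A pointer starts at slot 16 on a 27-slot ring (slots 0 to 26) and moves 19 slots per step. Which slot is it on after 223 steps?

14

223·19 = 4237.
4237 − 156·27 = 25, so 4237 ≡ 25 (mod 27).
(16 + 25) mod 27 = 14.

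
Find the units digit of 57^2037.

7

Last digits of 7^n: 7, 9, 3, 1 (period 4).
2037 mod 4 = 1, so the last digit matches 7^1 = 7.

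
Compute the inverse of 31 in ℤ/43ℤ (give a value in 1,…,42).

25

43 = 1·31 + 12
31 = 2·12 + 7
12 = 1·7 + 5
7 = 1·5 + 2
5 = 2·2 + 1
2 = 2·1 + 0
Back-substituting gives 31·25 ≡ 1 (mod 43).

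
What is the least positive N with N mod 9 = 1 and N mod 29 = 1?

1

x ≡ 1 (mod 9) gives x ∈ {1}.
The first of these with x mod 29 = 1 is 1.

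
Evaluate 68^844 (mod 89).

Square-and-reduce mod 89: 68^1≡68, 68^2≡85, 68^4≡16, 68^8≡78, 68^16≡32, 68^32≡45, 68^64≡67, 68^128≡39, 68^256≡8, 68^512≡64.
Since 844 = 4 + 8 + 64 + 256 + 512 in binary, 68^844 ≡ 16·78·67·8·64 ≡ 78 (mod 89).

78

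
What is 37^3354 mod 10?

9

Powers of 7 mod 10 repeat with period 4: 7, 9, 3, 1.
3354 leaves remainder 2 on division by 4, so 37^3354 ends in 9.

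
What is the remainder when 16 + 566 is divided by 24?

6

566 − 23·24 = 14, so 566 ≡ 14 (mod 24).
(16 + 14) mod 24 = 6.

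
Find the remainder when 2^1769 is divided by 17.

2

By repeated squaring mod 17: 2^1≡2, 2^2≡4, 2^4≡16, 2^8≡1, 2^16≡1, 2^32≡1, 2^64≡1, 2^128≡1, 2^256≡1, 2^512≡1, 2^1024≡1.
1769 = 1 + 8 + 32 + 64 + 128 + 512 + 1024, so 2^1769 ≡ 2·1·1·1·1·1·1 ≡ 2 (mod 17).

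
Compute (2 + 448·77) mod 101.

448·77 = 34496.
34496 mod 101 = 55 (since 341·101 = 34441).
(2 + 55) mod 101 = 57.

57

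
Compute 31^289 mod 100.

By repeated squaring mod 100: 31^1≡31, 31^2≡61, 31^4≡21, 31^8≡41, 31^16≡81, 31^32≡61, 31^64≡21, 31^128≡41, 31^256≡81.
289 = 1 + 32 + 256, so 31^289 ≡ 31·61·81 ≡ 71 (mod 100).

71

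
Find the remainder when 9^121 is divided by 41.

9

Square-and-reduce mod 41: 9^1≡9, 9^2≡40, 9^4≡1, 9^8≡1, 9^16≡1, 9^32≡1, 9^64≡1.
Since 121 = 1 + 8 + 16 + 32 + 64 in binary, 9^121 ≡ 9·1·1·1·1 ≡ 9 (mod 41).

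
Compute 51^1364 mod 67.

29

By repeated squaring mod 67: 51^1≡51, 51^2≡55, 51^4≡10, 51^8≡33, 51^16≡17, 51^32≡21, 51^64≡39, 51^128≡47, 51^256≡65, 51^512≡4, 51^1024≡16.
1364 = 4 + 16 + 64 + 256 + 1024, so 51^1364 ≡ 10·17·39·65·16 ≡ 29 (mod 67).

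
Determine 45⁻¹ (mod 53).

33

45·33 = 1485 = 28·53 + 1, so 45⁻¹ ≡ 33 (mod 53).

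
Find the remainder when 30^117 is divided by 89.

Square-and-reduce mod 89: 30^1≡30, 30^2≡10, 30^4≡11, 30^8≡32, 30^16≡45, 30^32≡67, 30^64≡39.
117 = 1 + 4 + 16 + 32 + 64, so 30^117 ≡ 30·11·45·67·39 ≡ 29 (mod 89).

29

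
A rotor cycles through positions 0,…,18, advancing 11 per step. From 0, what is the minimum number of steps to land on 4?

9

11⁻¹ ≡ 7 (mod 19) because 11·7 = 77 = 4·19 + 1.
Multiplying both sides by 7: x ≡ 7·4 = 28 ≡ 9 (mod 19).
Check: 11·9 = 99 = 5·19 + 4.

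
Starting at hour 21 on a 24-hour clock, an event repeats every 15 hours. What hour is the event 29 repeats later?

0

29·15 = 435.
435 mod 24 = 3 (since 18·24 = 432).
(21 + 3) mod 24 = 0.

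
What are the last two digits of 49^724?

By repeated squaring mod 100: 49^1≡49, 49^2≡1, 49^4≡1, 49^8≡1, 49^16≡1, 49^32≡1, 49^64≡1, 49^128≡1, 49^256≡1, 49^512≡1.
724 = 4 + 16 + 64 + 128 + 512, so 49^724 ≡ 1·1·1·1·1 ≡ 1 (mod 100).

01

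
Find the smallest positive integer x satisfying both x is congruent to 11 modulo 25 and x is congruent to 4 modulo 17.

x ≡ 4 (mod 17) gives x ∈ {4, 21, 38, 55, 72, 89, 106, 123, …}.
The first of these with x mod 25 = 11 is 361.

361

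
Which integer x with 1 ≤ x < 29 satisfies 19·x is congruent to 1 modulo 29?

29 = 1·19 + 10
19 = 1·10 + 9
10 = 1·9 + 1
9 = 9·1 + 0
Back-substituting gives 19·26 ≡ 1 (mod 29).

26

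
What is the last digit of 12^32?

The units digit of 12^n cycles with period 4: 2, 4, 8, 6, …
32 leaves remainder 0 on division by 4, so 12^32 ends in 6.

6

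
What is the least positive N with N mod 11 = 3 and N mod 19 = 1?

58

Since 19·7 ≡ 1 (mod 11), take x = 1 + 19·((3−1)·7 mod 11) = 1 + 19·3 = 58.
Check: 58 mod 11 = 3, 58 mod 19 = 1.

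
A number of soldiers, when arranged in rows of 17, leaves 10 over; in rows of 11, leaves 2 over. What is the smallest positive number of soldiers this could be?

Since 11·14 ≡ 1 (mod 17), take x = 2 + 11·((10−2)·14 mod 17) = 2 + 11·10 = 112.
Check: 112 mod 17 = 10, 112 mod 11 = 2.

112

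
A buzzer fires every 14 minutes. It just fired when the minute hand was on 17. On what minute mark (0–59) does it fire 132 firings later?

5

132·14 = 1848.
1848 mod 60 = 48 (since 30·60 = 1800).
(17 + 48) mod 60 = 5.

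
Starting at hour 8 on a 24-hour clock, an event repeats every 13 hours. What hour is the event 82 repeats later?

18

82·13 = 1066.
1066 = 44·24 + 10, so 1066 mod 24 = 10.
(8 + 10) mod 24 = 18.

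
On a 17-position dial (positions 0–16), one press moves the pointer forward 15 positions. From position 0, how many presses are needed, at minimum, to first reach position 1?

17 = 1·15 + 2
15 = 7·2 + 1
2 = 2·1 + 0
Back-substituting gives 15·8 ≡ 1 (mod 17).

8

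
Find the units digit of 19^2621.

9

The units digit of 19^n cycles with period 2: 9, 1, …
2621 leaves remainder 1 on division by 2, so 19^2621 ends in 9.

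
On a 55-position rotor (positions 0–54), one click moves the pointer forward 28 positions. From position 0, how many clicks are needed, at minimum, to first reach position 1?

2

55 = 1·28 + 27
28 = 1·27 + 1
27 = 27·1 + 0
Back-substituting gives 28·2 ≡ 1 (mod 55).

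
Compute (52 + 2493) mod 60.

25

2493 − 41·60 = 33, so 2493 ≡ 33 (mod 60).
(52 + 33) mod 60 = 25.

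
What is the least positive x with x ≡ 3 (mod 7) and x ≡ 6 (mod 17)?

108

Since 17·5 ≡ 1 (mod 7), take x = 6 + 17·((3−6)·5 mod 7) = 6 + 17·6 = 108.
Check: 108 mod 7 = 3, 108 mod 17 = 6.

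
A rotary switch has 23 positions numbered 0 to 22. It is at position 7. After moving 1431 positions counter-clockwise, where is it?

1431 − 62·23 = 5, so 1431 ≡ 5 (mod 23).
(7 − 5) mod 23 = 2.

2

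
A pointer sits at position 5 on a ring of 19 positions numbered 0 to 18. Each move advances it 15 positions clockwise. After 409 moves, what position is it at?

3

409·15 = 6135.
Dividing 6135 by 19 gives quotient 322 and remainder 17.
(5 + 17) mod 19 = 3.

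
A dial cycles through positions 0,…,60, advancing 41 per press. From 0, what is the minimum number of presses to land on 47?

19

41⁻¹ ≡ 3 (mod 61) because 41·3 = 123 = 2·61 + 1.
So x ≡ 3·47 = 141 ≡ 19 (mod 61).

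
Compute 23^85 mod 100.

43

Successive squares of 23 mod 100: 23^1≡23, 23^2≡29, 23^4≡41, 23^8≡81, 23^16≡61, 23^32≡21, 23^64≡41.
85 = 1 + 4 + 16 + 64, so 23^85 ≡ 23·41·61·41 ≡ 43 (mod 100).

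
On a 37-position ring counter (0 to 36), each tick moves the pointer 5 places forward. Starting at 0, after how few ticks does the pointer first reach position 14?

25

5⁻¹ ≡ 15 (mod 37) because 5·15 = 75 = 2·37 + 1.
Multiplying both sides by 15: x ≡ 15·14 = 210 ≡ 25 (mod 37).
Check: 5·25 = 125 = 3·37 + 14.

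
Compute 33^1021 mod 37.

Square-and-reduce mod 37: 33^1≡33, 33^2≡16, 33^4≡34, 33^8≡9, 33^16≡7, 33^32≡12, 33^64≡33, 33^128≡16, 33^256≡34, 33^512≡9.
Since 1021 = 1 + 4 + 8 + 16 + 32 + 64 + 128 + 256 + 512 in binary, 33^1021 ≡ 33·34·9·7·12·33·16·34·9 ≡ 34 (mod 37).

34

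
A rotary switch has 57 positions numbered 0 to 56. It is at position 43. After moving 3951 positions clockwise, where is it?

4

3951 − 69·57 = 18, so 3951 ≡ 18 (mod 57).
(43 + 18) mod 57 = 4.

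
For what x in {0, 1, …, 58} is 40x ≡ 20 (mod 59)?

30

The inverse of 40 mod 59 is 31 (since 40·31 = 1240 ≡ 1).
So x ≡ 31·20 = 620 ≡ 30 (mod 59).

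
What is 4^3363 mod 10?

Last digits of 4^n: 4, 6 (period 2).
3363 mod 2 = 1, so the last digit matches 4^1 = 4.

4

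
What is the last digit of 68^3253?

Last digits of 8^n: 8, 4, 2, 6 (period 4).
3253 leaves remainder 1 on division by 4, so 68^3253 ends in 8.

8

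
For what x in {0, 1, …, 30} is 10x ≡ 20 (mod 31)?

The inverse of 10 mod 31 is 28 (since 10·28 = 280 ≡ 1).
Multiplying both sides by 28: x ≡ 28·20 = 560 ≡ 2 (mod 31).
Check: 10·2 = 20 = 0·31 + 20.

2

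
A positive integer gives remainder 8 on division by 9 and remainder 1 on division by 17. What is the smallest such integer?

x ≡ 8 (mod 9) gives x ∈ {8, 17, 26, 35}.
The first of these with x mod 17 = 1 is 35.

35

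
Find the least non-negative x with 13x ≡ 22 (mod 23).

7

13⁻¹ ≡ 16 (mod 23) because 13·16 = 208 = 9·23 + 1.
So x ≡ 16·22 = 352 ≡ 7 (mod 23).
Check: 13·7 = 91 = 3·23 + 22.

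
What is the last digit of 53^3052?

Powers of 3 mod 10 repeat with period 4: 3, 9, 7, 1.
3052 mod 4 = 0, so the last digit matches 3^4 = 1.

1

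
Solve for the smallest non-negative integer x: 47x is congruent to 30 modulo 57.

47⁻¹ ≡ 17 (mod 57) because 47·17 = 799 = 14·57 + 1.
Multiplying both sides by 17: x ≡ 17·30 = 510 ≡ 54 (mod 57).

54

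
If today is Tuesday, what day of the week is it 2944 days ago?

2944 = 420·7 + 4, so 2944 mod 7 = 4.
Tuesday − 4 days → Friday.

Friday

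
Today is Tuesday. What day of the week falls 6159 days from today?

6159 mod 7 = 6 (since 879·7 = 6153).
Tuesday + 6 days → Monday.

Monday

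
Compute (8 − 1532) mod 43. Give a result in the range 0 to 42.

1532 − 35·43 = 27, so 1532 ≡ 27 (mod 43).
(8 − 27) mod 43 = 24.

24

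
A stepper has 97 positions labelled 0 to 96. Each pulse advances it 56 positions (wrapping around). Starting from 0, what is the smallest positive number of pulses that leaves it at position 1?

97 = 1·56 + 41
56 = 1·41 + 15
41 = 2·15 + 11
15 = 1·11 + 4
11 = 2·4 + 3
4 = 1·3 + 1
3 = 3·1 + 0
Back-substituting gives 56·26 ≡ 1 (mod 97).

26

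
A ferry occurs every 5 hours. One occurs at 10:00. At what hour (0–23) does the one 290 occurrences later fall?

20

290·5 = 1450.
Dividing 1450 by 24 gives quotient 60 and remainder 10.
(10 + 10) mod 24 = 20.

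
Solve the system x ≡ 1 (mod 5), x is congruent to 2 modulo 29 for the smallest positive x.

x ≡ 1 (mod 5) gives x ∈ {1, 6, 11, 16, 21, 26, 31}.
The first of these with x mod 29 = 2 is 31.

31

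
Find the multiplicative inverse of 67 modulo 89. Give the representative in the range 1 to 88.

67·4 = 268 = 3·89 + 1, so 67⁻¹ ≡ 4 (mod 89).

4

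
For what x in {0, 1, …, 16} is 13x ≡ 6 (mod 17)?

The inverse of 13 mod 17 is 4 (since 13·4 = 52 ≡ 1).
So x ≡ 4·6 = 24 ≡ 7 (mod 17).

7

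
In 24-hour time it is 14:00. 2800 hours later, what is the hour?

6

2800 − 116·24 = 16, so 2800 ≡ 16 (mod 24).
(14 + 16) mod 24 = 6.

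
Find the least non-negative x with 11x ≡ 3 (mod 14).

13

11⁻¹ ≡ 9 (mod 14) because 11·9 = 99 = 7·14 + 1.
So x ≡ 9·3 = 27 ≡ 13 (mod 14).
Check: 11·13 = 143 = 10·14 + 3.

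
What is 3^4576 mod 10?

1

The units digit of 3^n cycles with period 4: 3, 9, 7, 1, …
4576 leaves remainder 0 on division by 4, so 3^4576 ends in 1.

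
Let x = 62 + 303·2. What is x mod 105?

303·2 = 606.
606 − 5·105 = 81, so 606 ≡ 81 (mod 105).
(62 + 81) mod 105 = 38.

38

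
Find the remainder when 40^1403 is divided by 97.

Square-and-reduce mod 97: 40^1≡40, 40^2≡48, 40^4≡73, 40^8≡91, 40^16≡36, 40^32≡35, 40^64≡61, 40^128≡35, 40^256≡61, 40^512≡35, 40^1024≡61.
Since 1403 = 1 + 2 + 8 + 16 + 32 + 64 + 256 + 1024 in binary, 40^1403 ≡ 40·48·91·36·35·61·61·61 ≡ 74 (mod 97).

74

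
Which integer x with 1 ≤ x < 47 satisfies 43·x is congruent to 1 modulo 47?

35

43·35 = 1505 = 32·47 + 1, so 43⁻¹ ≡ 35 (mod 47).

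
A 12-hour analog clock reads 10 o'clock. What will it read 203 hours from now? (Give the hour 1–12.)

203 mod 12 = 11 (since 16·12 = 192).
10 + 11 → 9 on a 12-hour dial.

9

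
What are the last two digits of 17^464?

Square-and-reduce mod 100: 17^1≡17, 17^2≡89, 17^4≡21, 17^8≡41, 17^16≡81, 17^32≡61, 17^64≡21, 17^128≡41, 17^256≡81.
464 = 16 + 64 + 128 + 256, so 17^464 ≡ 81·21·41·81 ≡ 21 (mod 100).

21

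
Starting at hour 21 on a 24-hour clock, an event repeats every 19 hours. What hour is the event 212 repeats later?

17

212·19 = 4028.
4028 mod 24 = 20 (since 167·24 = 4008).
(21 + 20) mod 24 = 17.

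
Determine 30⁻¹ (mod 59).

2

59 = 1·30 + 29
30 = 1·29 + 1
29 = 29·1 + 0
Back-substituting gives 30·2 ≡ 1 (mod 59).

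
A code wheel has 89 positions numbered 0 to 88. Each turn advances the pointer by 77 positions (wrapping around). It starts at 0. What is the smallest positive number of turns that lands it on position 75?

77⁻¹ ≡ 37 (mod 89) because 77·37 = 2849 = 32·89 + 1.
So x ≡ 37·75 = 2775 ≡ 16 (mod 89).
Check: 77·16 = 1232 = 13·89 + 75.

16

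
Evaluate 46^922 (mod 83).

By repeated squaring mod 83: 46^1≡46, 46^2≡41, 46^4≡21, 46^8≡26, 46^16≡12, 46^32≡61, 46^64≡69, 46^128≡30, 46^256≡70, 46^512≡3.
Since 922 = 2 + 8 + 16 + 128 + 256 + 512 in binary, 46^922 ≡ 41·26·12·30·70·3 ≡ 3 (mod 83).

3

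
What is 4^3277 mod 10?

Last digits of 4^n: 4, 6 (period 2).
3277 leaves remainder 1 on division by 2, so 4^3277 ends in 4.

4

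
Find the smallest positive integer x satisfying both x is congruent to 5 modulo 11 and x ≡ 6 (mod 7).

Since 7·8 ≡ 1 (mod 11), take x = 6 + 7·((5−6)·8 mod 11) = 6 + 7·3 = 27.
Check: 27 mod 11 = 5, 27 mod 7 = 6.

27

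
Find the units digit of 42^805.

Last digits of 2^n: 2, 4, 8, 6 (period 4).
805 mod 4 = 1, so the last digit matches 2^1 = 2.

2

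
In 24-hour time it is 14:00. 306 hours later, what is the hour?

306 = 12·24 + 18, so 306 mod 24 = 18.
(14 + 18) mod 24 = 8.

8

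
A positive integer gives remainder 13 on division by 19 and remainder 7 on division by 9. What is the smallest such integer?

70

x ≡ 7 (mod 9) gives x ∈ {7, 16, 25, 34, 43, 52, 61, 70}.
The first of these with x mod 19 = 13 is 70.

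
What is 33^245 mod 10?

The units digit of 33^n cycles with period 4: 3, 9, 7, 1, …
245 mod 4 = 1, so the last digit matches 3^1 = 3.

3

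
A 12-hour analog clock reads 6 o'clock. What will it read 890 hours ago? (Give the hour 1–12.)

890 mod 12 = 2 (since 74·12 = 888).
6 − 2 → 4 on a 12-hour dial.

4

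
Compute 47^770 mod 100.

By repeated squaring mod 100: 47^1≡47, 47^2≡9, 47^4≡81, 47^8≡61, 47^16≡21, 47^32≡41, 47^64≡81, 47^128≡61, 47^256≡21, 47^512≡41.
770 = 2 + 256 + 512, so 47^770 ≡ 9·21·41 ≡ 49 (mod 100).

49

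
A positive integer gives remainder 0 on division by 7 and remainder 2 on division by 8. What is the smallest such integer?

x ≡ 0 (mod 7) gives x ∈ {0, 7, 14, 21, 28, 35, 42}.
The first of these with x mod 8 = 2 is 42.

42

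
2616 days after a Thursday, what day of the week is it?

Tuesday

2616 = 373·7 + 5, so 2616 mod 7 = 5.
Thursday + 5 days → Tuesday.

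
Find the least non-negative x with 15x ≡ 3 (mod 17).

The inverse of 15 mod 17 is 8 (since 15·8 = 120 ≡ 1).
Multiplying both sides by 8: x ≡ 8·3 = 24 ≡ 7 (mod 17).

7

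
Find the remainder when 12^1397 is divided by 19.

8

Successive squares of 12 mod 19: 12^1≡12, 12^2≡11, 12^4≡7, 12^8≡11, 12^16≡7, 12^32≡11, 12^64≡7, 12^128≡11, 12^256≡7, 12^512≡11, 12^1024≡7.
1397 = 1 + 4 + 16 + 32 + 64 + 256 + 1024, so 12^1397 ≡ 12·7·7·11·7·7·7 ≡ 8 (mod 19).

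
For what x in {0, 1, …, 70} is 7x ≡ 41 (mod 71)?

16

The inverse of 7 mod 71 is 61 (since 7·61 = 427 ≡ 1).
Multiplying both sides by 61: x ≡ 61·41 = 2501 ≡ 16 (mod 71).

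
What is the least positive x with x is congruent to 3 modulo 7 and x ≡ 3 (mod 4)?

3

Since 4·2 ≡ 1 (mod 7), take x = 3 + 4·((3−3)·2 mod 7) = 3 + 4·0 = 3.
Check: 3 mod 7 = 3, 3 mod 4 = 3.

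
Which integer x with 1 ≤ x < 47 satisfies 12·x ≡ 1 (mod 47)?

47 = 3·12 + 11
12 = 1·11 + 1
11 = 11·1 + 0
Back-substituting gives 12·4 ≡ 1 (mod 47).

4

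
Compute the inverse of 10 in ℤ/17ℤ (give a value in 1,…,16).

12

10·12 = 120 = 7·17 + 1, so 10⁻¹ ≡ 12 (mod 17).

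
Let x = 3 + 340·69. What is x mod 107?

30

340·69 = 23460.
Dividing 23460 by 107 gives quotient 219 and remainder 27.
(3 + 27) mod 107 = 30.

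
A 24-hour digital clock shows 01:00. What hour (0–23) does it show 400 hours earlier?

400 mod 24 = 16 (since 16·24 = 384).
(1 − 16) mod 24 = 9.

9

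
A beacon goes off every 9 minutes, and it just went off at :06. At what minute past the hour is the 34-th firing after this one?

34·9 = 306.
306 mod 60 = 6 (since 5·60 = 300).
(6 + 6) mod 60 = 12.

12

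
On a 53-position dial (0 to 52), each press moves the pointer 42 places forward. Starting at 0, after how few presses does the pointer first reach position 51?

The inverse of 42 mod 53 is 24 (since 42·24 = 1008 ≡ 1).
So x ≡ 24·51 = 1224 ≡ 5 (mod 53).
Check: 42·5 = 210 = 3·53 + 51.

5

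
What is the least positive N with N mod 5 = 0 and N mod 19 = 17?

55

x ≡ 0 (mod 5) gives x ∈ {0, 5, 10, 15, 20, 25, 30, 35, …}.
The first of these with x mod 19 = 17 is 55.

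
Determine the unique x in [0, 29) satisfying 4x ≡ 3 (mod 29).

8

4⁻¹ ≡ 22 (mod 29) because 4·22 = 88 = 3·29 + 1.
So x ≡ 22·3 = 66 ≡ 8 (mod 29).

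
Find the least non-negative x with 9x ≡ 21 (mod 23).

10

The inverse of 9 mod 23 is 18 (since 9·18 = 162 ≡ 1).
Multiplying both sides by 18: x ≡ 18·21 = 378 ≡ 10 (mod 23).
Check: 9·10 = 90 = 3·23 + 21.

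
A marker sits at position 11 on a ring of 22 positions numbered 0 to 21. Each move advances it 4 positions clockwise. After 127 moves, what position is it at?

13

127·4 = 508.
508 − 23·22 = 2, so 508 ≡ 2 (mod 22).
(11 + 2) mod 22 = 13.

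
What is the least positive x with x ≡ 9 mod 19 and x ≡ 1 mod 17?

256

x ≡ 1 (mod 17) gives x ∈ {1, 18, 35, 52, 69, 86, 103, 120, …}.
The first of these with x mod 19 = 9 is 256.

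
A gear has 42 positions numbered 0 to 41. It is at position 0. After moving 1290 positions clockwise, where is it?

Dividing 1290 by 42 gives quotient 30 and remainder 30.
(0 + 30) mod 42 = 30.

30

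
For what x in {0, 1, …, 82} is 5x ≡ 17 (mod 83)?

5⁻¹ ≡ 50 (mod 83) because 5·50 = 250 = 3·83 + 1.
So x ≡ 50·17 = 850 ≡ 20 (mod 83).

20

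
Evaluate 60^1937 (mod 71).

38

By repeated squaring mod 71: 60^1≡60, 60^2≡50, 60^4≡15, 60^8≡12, 60^16≡2, 60^32≡4, 60^64≡16, 60^128≡43, 60^256≡3, 60^512≡9, 60^1024≡10.
1937 = 1 + 16 + 128 + 256 + 512 + 1024, so 60^1937 ≡ 60·2·43·3·9·10 ≡ 38 (mod 71).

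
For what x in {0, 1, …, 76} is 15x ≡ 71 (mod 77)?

15⁻¹ ≡ 36 (mod 77) because 15·36 = 540 = 7·77 + 1.
Multiplying both sides by 36: x ≡ 36·71 = 2556 ≡ 15 (mod 77).

15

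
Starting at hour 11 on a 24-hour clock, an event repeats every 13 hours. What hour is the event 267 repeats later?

267·13 = 3471.
3471 − 144·24 = 15, so 3471 ≡ 15 (mod 24).
(11 + 15) mod 24 = 2.

2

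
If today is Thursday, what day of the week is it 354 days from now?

354 − 50·7 = 4, so 354 ≡ 4 (mod 7).
Thursday + 4 days → Monday.

Monday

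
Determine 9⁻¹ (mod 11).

9·5 = 45 = 4·11 + 1, so 9⁻¹ ≡ 5 (mod 11).

5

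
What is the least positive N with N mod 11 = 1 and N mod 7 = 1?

Since 7·8 ≡ 1 (mod 11), take x = 1 + 7·((1−1)·8 mod 11) = 1 + 7·0 = 1.
Check: 1 mod 11 = 1, 1 mod 7 = 1.

1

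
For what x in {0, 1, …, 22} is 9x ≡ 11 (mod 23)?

14

The inverse of 9 mod 23 is 18 (since 9·18 = 162 ≡ 1).
Multiplying both sides by 18: x ≡ 18·11 = 198 ≡ 14 (mod 23).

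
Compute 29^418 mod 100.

Square-and-reduce mod 100: 29^1≡29, 29^2≡41, 29^4≡81, 29^8≡61, 29^16≡21, 29^32≡41, 29^64≡81, 29^128≡61, 29^256≡21.
418 = 2 + 32 + 128 + 256, so 29^418 ≡ 41·41·61·21 ≡ 61 (mod 100).

61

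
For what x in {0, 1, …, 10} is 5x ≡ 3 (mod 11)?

5

5⁻¹ ≡ 9 (mod 11) because 5·9 = 45 = 4·11 + 1.
So x ≡ 9·3 = 27 ≡ 5 (mod 11).
Check: 5·5 = 25 = 2·11 + 3.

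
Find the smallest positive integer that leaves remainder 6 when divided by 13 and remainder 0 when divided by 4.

32

Since 4·10 ≡ 1 (mod 13), take x = 0 + 4·((6−0)·10 mod 13) = 0 + 4·8 = 32.
Check: 32 mod 13 = 6, 32 mod 4 = 0.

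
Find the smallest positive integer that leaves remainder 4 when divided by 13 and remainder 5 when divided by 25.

30

Since 25·12 ≡ 1 (mod 13), take x = 5 + 25·((4−5)·12 mod 13) = 5 + 25·1 = 30.
Check: 30 mod 13 = 4, 30 mod 25 = 5.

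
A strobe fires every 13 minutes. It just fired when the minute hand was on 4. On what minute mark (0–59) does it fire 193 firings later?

193·13 = 2509.
2509 mod 60 = 49 (since 41·60 = 2460).
(4 + 49) mod 60 = 53.

53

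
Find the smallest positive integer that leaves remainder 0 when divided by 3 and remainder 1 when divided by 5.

6

x ≡ 0 (mod 3) gives x ∈ {0, 3, 6}.
The first of these with x mod 5 = 1 is 6.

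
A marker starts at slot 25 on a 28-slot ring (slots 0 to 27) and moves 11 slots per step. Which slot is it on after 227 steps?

2

227·11 = 2497.
Dividing 2497 by 28 gives quotient 89 and remainder 5.
(25 + 5) mod 28 = 2.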